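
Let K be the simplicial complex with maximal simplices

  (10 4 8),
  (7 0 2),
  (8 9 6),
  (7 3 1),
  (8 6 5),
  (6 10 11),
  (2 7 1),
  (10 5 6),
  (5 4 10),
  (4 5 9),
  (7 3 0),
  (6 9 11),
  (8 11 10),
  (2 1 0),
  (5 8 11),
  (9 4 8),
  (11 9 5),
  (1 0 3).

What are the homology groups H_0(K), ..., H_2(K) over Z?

H_0 = Z^2,  H_1 = Z/2,  H_2 = Z.

We work with the vertex ordering 0 < 1 < 2 < 3 < 4 < 5 < 6 < 7 < 8 < 9 < 10 < 11. The simplices of K, each written with vertices in increasing order, are:

  0-simplices (12): [0], [1], [2], [3], [4], [5], [6], [7], [8], [9], [10], [11]
  1-simplices (27): (27 of them)
  2-simplices (18): (18 of them)

Hence C_0 ≅ Z^12, C_1 ≅ Z^27, C_2 ≅ Z^18.

∂_1: C_1 → C_0 sends each edge [p,q] (with p < q) to q − p. For instance
  ∂[5,11] = [11] − [5].
This gives a 12×27 integer matrix of rank 10; reducing to Smith normal form yields diagonal entries (1,1,1,1,1,1,1,1,1,1).

Boundary ∂_2: C_2 → C_1 maps a triangle to the signed sum of its edges. For instance
  ∂[4,5,9] = [5,9] − [4,9] + [4,5],
  ∂[1,2,7] = [2,7] − [1,7] + [1,2].
This gives a 27×18 integer matrix of rank 17; reducing to Smith normal form yields diagonal entries (1,1,1,1,1,1,1,1,1,1,1,1,1,1,1,1,2).

Computing H_k = (kernel of ∂_k) / (image of ∂_{k+1}):

  H_0: rank C_0 − rank ∂_1 = 12 − 10 = 2, and the invariant factors of ∂_1 are all 1, so H_0 ≅ Z^2.
  H_1: rank ker ∂_1 − rank ∂_2 = (27 − 10) − 17 = 0, and ∂_2 has invariant factor 2 > 1, so H_1 ≅ Z/2.
  H_2: rank ker ∂_2 − rank ∂_3 = (18 − 17) − 0 = 1, and there is no ∂_3, so H_2 ≅ Z.

As a check, the Euler characteristic is 12 − 27 + 18 = 3, which agrees with 2 − 0 + 1 = 3.
(K is a triangulation of the disjoint union of the real projective plane RP^2 and the 2-sphere S^2.)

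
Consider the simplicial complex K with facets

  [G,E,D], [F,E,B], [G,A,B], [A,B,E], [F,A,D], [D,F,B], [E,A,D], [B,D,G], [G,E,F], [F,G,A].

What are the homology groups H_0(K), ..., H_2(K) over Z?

H_0 ≅ Z,  H_1 ≅ Z/2Z,  H_2 = 0.

Fix the vertex order A < B < D < E < F < G and write every simplex with vertices in increasing order. Then dim K = 2 and the simplices of K are:

  0-simplices (6): A, B, D, E, F, G
  1-simplices (15): AB, AD, AE, AF, AG, BD, BE, BF, BG, DE, DF, DG, EF, EG, FG
  2-simplices (10): ABE, ABG, ADE, ADF, AFG, BDF, BDG, BEF, DEG, EFG

Hence C_0 ≅ Z^6, C_1 ≅ Z^15, C_2 ≅ Z^10.

∂_1: C_1 → C_0 sends each edge [p,q] (with p < q) to q − p. For instance
  ∂FG = G − F.
The resulting 6×15 matrix has rank 5, and its Smith normal form has invariant factors (1,1,1,1,1).

∂_2: C_2 → C_1 sends each 2-simplex [p,q,r] to [q,r] − [p,r] + [p,q]. For instance
  ∂ADF = DF − AF + AD,
  ∂BDF = DF − BF + BD.
This gives a 15×10 integer matrix of rank 10; reducing to Smith normal form yields diagonal entries (1,1,1,1,1,1,1,1,1,2).

Now H_k = ker ∂_k / im ∂_{k+1}, so:

  H_0: rank C_0 − rank ∂_1 = 6 − 5 = 1, and the invariant factors of ∂_1 are all 1, so H_0 ≅ Z.
  H_1: rank ker ∂_1 − rank ∂_2 = (15 − 5) − 10 = 0, and ∂_2 has invariant factor 2 > 1, so H_1 ≅ Z/2Z.
  H_2: rank ker ∂_2 − rank ∂_3 = (10 − 10) − 0 = 0, and there is no ∂_3, so H_2 ≅ 0.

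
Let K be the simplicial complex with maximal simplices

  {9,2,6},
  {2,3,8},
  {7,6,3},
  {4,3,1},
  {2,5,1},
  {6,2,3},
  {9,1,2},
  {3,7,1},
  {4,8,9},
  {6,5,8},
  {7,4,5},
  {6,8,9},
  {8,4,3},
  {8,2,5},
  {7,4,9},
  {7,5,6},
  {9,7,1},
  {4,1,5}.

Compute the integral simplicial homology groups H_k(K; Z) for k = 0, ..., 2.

We work with the vertex ordering 1 < 2 < 3 < 4 < 5 < 6 < 7 < 8 < 9. The simplices of K, each written with vertices in increasing order, are:

  0-simplices (9): [1], [2], [3], [4], [5], [6], [7], [8], [9]
  1-simplices (27): (27 of them)
  2-simplices (18): [1,2,5], [1,2,9], [1,3,4], [1,3,7], [1,4,5], [1,7,9], [2,3,6], [2,3,8], [2,5,8], [2,6,9], [3,4,8], [3,6,7], [4,5,7], [4,7,9], [4,8,9], [5,6,7], [5,6,8], [6,8,9]

Hence C_0 ≅ Z^9, C_1 ≅ Z^27, C_2 ≅ Z^18.

Boundary ∂_1: C_1 → C_0 sends each edge [p,q] (with p < q) to q − p. For instance
  ∂[5,7] = [7] − [5].
The resulting 9×27 matrix has rank 8, and its Smith normal form has invariant factors (1,1,1,1,1,1,1,1).

Boundary ∂_2: C_2 → C_1 acts by ∂[p,q,r] = [q,r] − [p,r] + [p,q]. For instance
  ∂[4,8,9] = [8,9] − [4,9] + [4,8],
  ∂[4,7,9] = [7,9] − [4,9] + [4,7].
This gives a 27×18 integer matrix of rank 18; reducing to Smith normal form yields diagonal entries (1,1,1,1,1,1,1,1,1,1,1,1,1,1,1,1,1,2).

From H_k ≅ ker(∂_k) / im(∂_{k+1}) we obtain:

  H_0: rank C_0 − rank ∂_1 = 9 − 8 = 1, and the invariant factors of ∂_1 are all 1, so H_0 ≅ Z.
  H_1: rank ker ∂_1 − rank ∂_2 = (27 − 8) − 18 = 1, and ∂_2 has invariant factor 2 > 1, so H_1 ≅ Z ⊕ Z/2Z.
  H_2: rank ker ∂_2 − rank ∂_3 = (18 − 18) − 0 = 0, and there is no ∂_3, so H_2 ≅ 0.

As a check, the Euler characteristic is 9 − 27 + 18 = 0, which agrees with 1 − 1 + 0 = 0.

H_0 = Z,  H_1 = Z ⊕ Z/2Z,  H_2 = 0.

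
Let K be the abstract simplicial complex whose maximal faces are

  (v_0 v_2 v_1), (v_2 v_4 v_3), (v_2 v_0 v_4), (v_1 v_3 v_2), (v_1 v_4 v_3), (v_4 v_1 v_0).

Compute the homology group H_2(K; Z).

H_2 ≅ Z.

K has 5 vertices, 9 edges, 6 triangles.
rank ∂_2 = 5, rank ∂_3 = 0 ⇒ b_2 = 6 − 5 − 0 = 1. So H_2 ≅ Z.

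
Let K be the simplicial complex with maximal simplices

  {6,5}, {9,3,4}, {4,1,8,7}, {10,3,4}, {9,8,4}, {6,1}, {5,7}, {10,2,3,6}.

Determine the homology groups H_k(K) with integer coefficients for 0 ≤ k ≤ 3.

H_0 ≅ Z,  H_1 ≅ Z^2,  H_2 = 0,  H_3 = 0.

Take the total order 1 < 2 < 3 < 4 < 5 < 6 < 7 < 8 < 9 < 10 on the vertex set. Then K (dimension 3) consists of the simplices:

  0-simplices (10): [1], [2], [3], [4], [5], [6], [7], [8], [9], [10]
  1-simplices (20): [1,4], [1,6], [1,7], [1,8], [2,3], [2,6], [2,10], [3,4], [3,6], [3,9], [3,10], [4,7], [4,8], [4,9], [4,10], [5,6], [5,7], [6,10], [7,8], [8,9]
  2-simplices (11): [1,4,7], [1,4,8], [1,7,8], [2,3,6], [2,3,10], [2,6,10], [3,4,9], [3,4,10], [3,6,10], [4,7,8], [4,8,9]
  3-simplices (2): [1,4,7,8], [2,3,6,10]

so the chain groups are C_0 ≅ Z^10, C_1 ≅ Z^20, C_2 ≅ Z^11, C_3 ≅ Z^2.

∂_1: C_1 → C_0 sends each edge [p,q] (with p < q) to q − p. For instance
  ∂[3,9] = [9] − [3].
This gives a 10×20 integer matrix of rank 9; reducing to Smith normal form yields diagonal entries (1,1,1,1,1,1,1,1,1).

Boundary ∂_2: C_2 → C_1 sends each 2-simplex [p,q,r] to [q,r] − [p,r] + [p,q]. For instance
  ∂[4,7,8] = [7,8] − [4,8] + [4,7],
  ∂[2,6,10] = [6,10] − [2,10] + [2,6].
The resulting 20×11 matrix has rank 9, and its Smith normal form has invariant factors (1,1,1,1,1,1,1,1,1).

Boundary ∂_3: C_3 → C_2 sends each 3-simplex σ to the alternating sum Σ_i (−1)^i (σ with its i-th vertex removed). For instance
  ∂[2,3,6,10] = [3,6,10] − [2,6,10] + [2,3,10] − [2,3,6],
  ∂[1,4,7,8] = [4,7,8] − [1,7,8] + [1,4,8] − [1,4,7].
This gives a 11×2 integer matrix of rank 2; reducing to Smith normal form yields diagonal entries (1,1).

Now H_k = ker ∂_k / im ∂_{k+1}, so:

  H_0: rank C_0 − rank ∂_1 = 10 − 9 = 1, and the invariant factors of ∂_1 are all 1, so H_0 ≅ Z.
  H_1: rank ker ∂_1 − rank ∂_2 = (20 − 9) − 9 = 2, and the invariant factors of ∂_2 are all 1, so H_1 ≅ Z^2.
  H_2: rank ker ∂_2 − rank ∂_3 = (11 − 9) − 2 = 0, and the invariant factors of ∂_3 are all 1, so H_2 ≅ 0.
  H_3: rank ker ∂_3 − rank ∂_4 = (2 − 2) − 0 = 0, and there is no ∂_4, so H_3 ≅ 0.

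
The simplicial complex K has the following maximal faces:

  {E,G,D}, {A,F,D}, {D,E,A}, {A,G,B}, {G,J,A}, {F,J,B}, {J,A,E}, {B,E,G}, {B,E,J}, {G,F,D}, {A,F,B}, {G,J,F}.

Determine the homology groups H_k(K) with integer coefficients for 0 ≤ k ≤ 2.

H_0 ≅ Z,  H_1 ≅ Z/2,  H_2 = 0.

Order the vertices as A < B < D < E < F < G < J. Listing each simplex with vertices in this order, K has dimension 2 with simplices:

  0-simplices (7): A, B, D, E, F, G, J
  1-simplices (18): AB, AD, AE, AF, AG, AJ, BE, BF, BG, BJ, DE, DF, DG, EG, EJ, FG, FJ, GJ
  2-simplices (12): ABF, ABG, ADE, ADF, AEJ, AGJ, BEG, BEJ, BFJ, DEG, DFG, FGJ

Hence C_0 ≅ Z^7, C_1 ≅ Z^18, C_2 ≅ Z^12.

The boundary map ∂_1: C_1 → C_0 sends each edge [p,q] (with p < q) to q − p. For instance
  ∂GJ = J − G.
The 7×18 boundary matrix has rank 6 and Smith normal form diag(1,1,1,1,1,1).

Boundary ∂_2: C_2 → C_1 acts by ∂[p,q,r] = [q,r] − [p,r] + [p,q]. For instance
  ∂AEJ = EJ − AJ + AE,
  ∂ABF = BF − AF + AB.
The 18×12 boundary matrix has rank 12 and Smith normal form diag(1,1,1,1,1,1,1,1,1,1,1,2).

Reading off H_k = ker ∂_k / im ∂_{k+1}:

  H_0: rank C_0 − rank ∂_1 = 7 − 6 = 1, and the invariant factors of ∂_1 are all 1, so H_0 = Z.
  H_1: rank ker ∂_1 − rank ∂_2 = (18 − 6) − 12 = 0, and ∂_2 has invariant factor 2 > 1, so H_1 = Z/2.
  H_2: rank ker ∂_2 − rank ∂_3 = (12 − 12) − 0 = 0, and there is no ∂_3, so H_2 = 0.

As a check, the Euler characteristic is 7 − 18 + 12 = 1, which agrees with 1 − 0 + 0 = 1.
(K is a triangulation of the real projective plane RP^2.)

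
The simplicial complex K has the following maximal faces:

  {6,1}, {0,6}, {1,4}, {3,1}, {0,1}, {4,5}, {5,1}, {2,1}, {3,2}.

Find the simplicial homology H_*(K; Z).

K has 7 vertices, 9 edges.
rank ∂_0 = 0, rank ∂_1 = 6 ⇒ b_0 = 7 − 0 − 6 = 1; all invariant factors of ∂_1 are 1 so no torsion. So H_0 = Z.
rank ∂_1 = 6, rank ∂_2 = 0 ⇒ b_1 = 9 − 6 − 0 = 3. So H_1 = Z^3.

H_0 = Z,  H_1 = Z^3.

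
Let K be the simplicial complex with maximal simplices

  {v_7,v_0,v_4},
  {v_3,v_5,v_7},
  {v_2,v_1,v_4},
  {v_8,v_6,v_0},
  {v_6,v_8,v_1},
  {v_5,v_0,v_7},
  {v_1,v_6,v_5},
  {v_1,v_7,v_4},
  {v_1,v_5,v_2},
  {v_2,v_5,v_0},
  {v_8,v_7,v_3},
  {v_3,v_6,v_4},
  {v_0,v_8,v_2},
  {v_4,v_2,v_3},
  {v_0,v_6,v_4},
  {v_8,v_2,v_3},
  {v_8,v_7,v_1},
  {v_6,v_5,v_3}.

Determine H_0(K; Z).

H_0 ≅ Z.

Fix the vertex order v_0 < v_1 < v_2 < v_3 < v_4 < v_5 < v_6 < v_7 < v_8 and write every simplex with vertices in increasing order. Then dim K = 2 and the simplices of K are:

  0-simplices (9): [v_0], [v_1], [v_2], [v_3], [v_4], [v_5], [v_6], [v_7], [v_8]
  1-simplices (27): (27 of them)
  2-simplices (18): (18 of them)

so the chain groups are C_0 ≅ Z^9, C_1 ≅ Z^27, C_2 ≅ Z^18.

The boundary map ∂_1: C_1 → C_0 sends each edge [p,q] (with p < q) to q − p. For instance
  ∂[v_3,v_7] = [v_7] − [v_3].
The resulting 9×27 matrix has rank 8, and its Smith normal form has invariant factors (1,1,1,1,1,1,1,1).

The boundary map ∂_2: C_2 → C_1 acts by ∂[p,q,r] = [q,r] − [p,r] + [p,q]. For instance
  ∂[v_3,v_4,v_6] = [v_4,v_6] − [v_3,v_6] + [v_3,v_4],
  ∂[v_2,v_3,v_8] = [v_3,v_8] − [v_2,v_8] + [v_2,v_3].
The 27×18 boundary matrix has rank 17 and Smith normal form diag(1,1,1,1,1,1,1,1,1,1,1,1,1,1,1,1,1).

Computing H_k = (kernel of ∂_k) / (image of ∂_{k+1}):

  H_0: rank C_0 − rank ∂_1 = 9 − 8 = 1, and the invariant factors of ∂_1 are all 1, so H_0 = Z.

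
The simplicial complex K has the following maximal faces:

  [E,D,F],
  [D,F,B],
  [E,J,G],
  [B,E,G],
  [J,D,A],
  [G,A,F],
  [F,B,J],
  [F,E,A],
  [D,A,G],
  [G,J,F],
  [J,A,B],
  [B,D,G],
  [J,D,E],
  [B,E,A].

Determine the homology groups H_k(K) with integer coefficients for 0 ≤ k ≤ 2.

H_0 ≅ Z,  H_1 ≅ Z^2,  H_2 ≅ Z.

Take the total order A < B < D < E < F < G < J on the vertex set. Then K (dimension 2) consists of the simplices:

  0-simplices (7): A, B, D, E, F, G, J
  1-simplices (21): AB, AD, AE, AF, AG, AJ, BD, BE, BF, BG, BJ, DE, DF, DG, DJ, EF, EG, EJ, FG, FJ, GJ
  2-simplices (14): ABE, ABJ, ADG, ADJ, AEF, AFG, BDF, BDG, BEG, BFJ, DEF, DEJ, EGJ, FGJ

so the chain groups are C_0 ≅ Z^7, C_1 ≅ Z^21, C_2 ≅ Z^14.

Boundary ∂_1: C_1 → C_0 maps an edge to its endpoints' difference, ∂[p,q] = q − p. For instance
  ∂AB = B − A.
The 7×21 boundary matrix has rank 6 and Smith normal form diag(1,1,1,1,1,1).

The boundary map ∂_2: C_2 → C_1 sends each 2-simplex [p,q,r] to [q,r] − [p,r] + [p,q]. For instance
  ∂ABJ = BJ − AJ + AB,
  ∂DEF = EF − DF + DE.
The 21×14 boundary matrix has rank 13 and Smith normal form diag(1,1,1,1,1,1,1,1,1,1,1,1,1).

Reading off H_k = ker ∂_k / im ∂_{k+1}:

  H_0: rank C_0 − rank ∂_1 = 7 − 6 = 1, and the invariant factors of ∂_1 are all 1, so H_0 ≅ Z.
  H_1: rank ker ∂_1 − rank ∂_2 = (21 − 6) − 13 = 2, and the invariant factors of ∂_2 are all 1, so H_1 ≅ Z^2.
  H_2: rank ker ∂_2 − rank ∂_3 = (14 − 13) − 0 = 1, and there is no ∂_3, so H_2 ≅ Z.

(K is a triangulation of the torus T^2.)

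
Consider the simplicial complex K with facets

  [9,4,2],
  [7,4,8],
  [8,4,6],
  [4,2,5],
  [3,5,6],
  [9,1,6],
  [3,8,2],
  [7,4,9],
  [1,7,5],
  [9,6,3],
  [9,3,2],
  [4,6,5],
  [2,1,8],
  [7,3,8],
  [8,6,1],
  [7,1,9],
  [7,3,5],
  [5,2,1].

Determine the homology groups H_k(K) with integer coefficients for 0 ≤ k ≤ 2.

H_0 ≅ Z,  H_1 ≅ Z^2,  H_2 ≅ Z.

We work with the vertex ordering 1 < 2 < 3 < 4 < 5 < 6 < 7 < 8 < 9. The simplices of K, each written with vertices in increasing order, are:

  0-simplices (9): [1], [2], [3], [4], [5], [6], [7], [8], [9]
  1-simplices (27): (27 of them)
  2-simplices (18): [1,2,5], [1,2,8], [1,5,7], [1,6,8], [1,6,9], [1,7,9], [2,3,8], [2,3,9], [2,4,5], [2,4,9], [3,5,6], [3,5,7], [3,6,9], [3,7,8], [4,5,6], [4,6,8], [4,7,8], [4,7,9]

Hence C_0 ≅ Z^9, C_1 ≅ Z^27, C_2 ≅ Z^18.

Boundary ∂_1: C_1 → C_0 is given by ∂[p,q] = [q] − [p]. For instance
  ∂[6,9] = [9] − [6].
This gives a 9×27 integer matrix of rank 8; reducing to Smith normal form yields diagonal entries (1,1,1,1,1,1,1,1).

Boundary ∂_2: C_2 → C_1 sends each 2-simplex [p,q,r] to [q,r] − [p,r] + [p,q]. For instance
  ∂[1,2,8] = [2,8] − [1,8] + [1,2],
  ∂[2,3,8] = [3,8] − [2,8] + [2,3].
The 27×18 boundary matrix has rank 17 and Smith normal form diag(1,1,1,1,1,1,1,1,1,1,1,1,1,1,1,1,1).

Computing H_k = (kernel of ∂_k) / (image of ∂_{k+1}):

  H_0: rank C_0 − rank ∂_1 = 9 − 8 = 1, and the invariant factors of ∂_1 are all 1, so H_0 ≅ Z.
  H_1: rank ker ∂_1 − rank ∂_2 = (27 − 8) − 17 = 2, and the invariant factors of ∂_2 are all 1, so H_1 ≅ Z^2.
  H_2: rank ker ∂_2 − rank ∂_3 = (18 − 17) − 0 = 1, and there is no ∂_3, so H_2 ≅ Z.

As a check, the Euler characteristic is 9 − 27 + 18 = 0, which agrees with 1 − 2 + 1 = 0.
(K is a triangulation of the torus T^2.)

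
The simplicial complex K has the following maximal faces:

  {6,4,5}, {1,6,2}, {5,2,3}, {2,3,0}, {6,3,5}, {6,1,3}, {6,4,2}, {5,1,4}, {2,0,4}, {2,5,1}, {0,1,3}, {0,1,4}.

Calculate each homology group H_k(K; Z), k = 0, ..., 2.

K has 7 vertices, 18 edges, 12 triangles.
rank ∂_0 = 0, rank ∂_1 = 6 ⇒ b_0 = 7 − 0 − 6 = 1; all invariant factors of ∂_1 are 1 so no torsion. So H_0 = Z.
rank ∂_1 = 6, rank ∂_2 = 12 ⇒ b_1 = 18 − 6 − 12 = 0; ∂_2 has invariant factor(s) [2] giving torsion. So H_1 = Z/2.
rank ∂_2 = 12, rank ∂_3 = 0 ⇒ b_2 = 12 − 12 − 0 = 0. So H_2 = 0.

H_0 ≅ Z,  H_1 ≅ Z/2,  H_2 = 0.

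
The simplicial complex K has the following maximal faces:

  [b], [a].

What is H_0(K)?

H_0 ≅ Z^2.

Take the total order a < b on the vertex set. Then K (dimension 0) consists of the simplices:

  0-simplices (2): a, b

giving chain groups C_0 ≅ Z^2.

Computing H_k = (kernel of ∂_k) / (image of ∂_{k+1}):

  H_0: rank C_0 − rank ∂_1 = 2 − 0 = 2, and there is no ∂_1, so H_0 ≅ Z^2.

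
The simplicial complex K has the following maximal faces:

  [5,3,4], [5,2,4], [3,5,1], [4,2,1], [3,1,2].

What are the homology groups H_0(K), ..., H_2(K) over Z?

Order the vertices as 1 < 2 < 3 < 4 < 5. Listing each simplex with vertices in this order, K has dimension 2 with simplices:

  0-simplices (5): [1], [2], [3], [4], [5]
  1-simplices (10): [1,2], [1,3], [1,4], [1,5], [2,3], [2,4], [2,5], [3,4], [3,5], [4,5]
  2-simplices (5): [1,2,3], [1,2,4], [1,3,5], [2,4,5], [3,4,5]

giving chain groups C_0 ≅ Z^5, C_1 ≅ Z^10, C_2 ≅ Z^5.

∂_1: C_1 → C_0 maps an edge to its endpoints' difference, ∂[p,q] = q − p. For instance
  ∂[3,4] = [4] − [3].
The 5×10 boundary matrix has rank 4 and Smith normal form diag(1,1,1,1).

The boundary map ∂_2: C_2 → C_1 maps a triangle to the signed sum of its edges. For instance
  ∂[1,2,4] = [2,4] − [1,4] + [1,2],
  ∂[1,2,3] = [2,3] − [1,3] + [1,2].
As a 10×5 matrix over Z this has rank 5, with invariant factors (1,1,1,1,1).

From H_k ≅ ker(∂_k) / im(∂_{k+1}) we obtain:

  H_0: rank C_0 − rank ∂_1 = 5 − 4 = 1, and the invariant factors of ∂_1 are all 1, so H_0 ≅ Z.
  H_1: rank ker ∂_1 − rank ∂_2 = (10 − 4) − 5 = 1, and the invariant factors of ∂_2 are all 1, so H_1 ≅ Z.
  H_2: rank ker ∂_2 − rank ∂_3 = (5 − 5) − 0 = 0, and there is no ∂_3, so H_2 ≅ 0.

(K is a triangulation of the Möbius band.)

H_0 = Z,  H_1 = Z,  H_2 = 0.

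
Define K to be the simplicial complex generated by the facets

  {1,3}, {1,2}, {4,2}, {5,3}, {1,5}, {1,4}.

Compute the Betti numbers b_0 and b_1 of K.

b_0 = 1, b_1 = 2.

We work with the vertex ordering 1 < 2 < 3 < 4 < 5. The simplices of K, each written with vertices in increasing order, are:

  0-simplices (5): [1], [2], [3], [4], [5]
  1-simplices (6): [1,2], [1,3], [1,4], [1,5], [2,4], [3,5]

giving chain groups C_0 ≅ Z^5, C_1 ≅ Z^6.

The boundary map ∂_1: C_1 → C_0 sends each edge [p,q] (with p < q) to q − p. For instance
  ∂[3,5] = [5] − [3].
This gives a 5×6 integer matrix of rank 4; reducing to Smith normal form yields diagonal entries (1,1,1,1).

From H_k ≅ ker(∂_k) / im(∂_{k+1}) we obtain:

  H_0: rank C_0 − rank ∂_1 = 5 − 4 = 1, and the invariant factors of ∂_1 are all 1, so H_0 ≅ Z.
  H_1: rank ker ∂_1 − rank ∂_2 = (6 − 4) − 0 = 2, and there is no ∂_2, so H_1 ≅ Z^2.

Hence the Betti numbers are b_0 = 1, b_1 = 2.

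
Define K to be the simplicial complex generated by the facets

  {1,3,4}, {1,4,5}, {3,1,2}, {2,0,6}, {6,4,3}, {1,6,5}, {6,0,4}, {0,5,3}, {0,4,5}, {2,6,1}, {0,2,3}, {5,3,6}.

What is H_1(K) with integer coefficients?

H_1 = Z/2.

We work with the vertex ordering 0 < 1 < 2 < 3 < 4 < 5 < 6. The simplices of K, each written with vertices in increasing order, are:

  0-simplices (7): [0], [1], [2], [3], [4], [5], [6]
  1-simplices (18): [0,2], [0,3], [0,4], [0,5], [0,6], [1,2], [1,3], [1,4], [1,5], [1,6], [2,3], [2,6], [3,4], [3,5], [3,6], [4,5], [4,6], [5,6]
  2-simplices (12): [0,2,3], [0,2,6], [0,3,5], [0,4,5], [0,4,6], [1,2,3], [1,2,6], [1,3,4], [1,4,5], [1,5,6], [3,4,6], [3,5,6]

so the chain groups are C_0 ≅ Z^7, C_1 ≅ Z^18, C_2 ≅ Z^12.

Boundary ∂_1: C_1 → C_0 sends each edge [p,q] (with p < q) to q − p.
The resulting 7×18 matrix has rank 6, and its Smith normal form has invariant factors (1,1,1,1,1,1).

The boundary map ∂_2: C_2 → C_1 maps a triangle to the signed sum of its edges. For instance
  ∂[1,5,6] = [5,6] − [1,6] + [1,5],
  ∂[3,4,6] = [4,6] − [3,6] + [3,4].
The resulting 18×12 matrix has rank 12, and its Smith normal form has invariant factors (1,1,1,1,1,1,1,1,1,1,1,2).

Reading off H_k = ker ∂_k / im ∂_{k+1}:

  H_1: rank ker ∂_1 − rank ∂_2 = (18 − 6) − 12 = 0, and ∂_2 has invariant factor 2 > 1, so H_1 = Z/2.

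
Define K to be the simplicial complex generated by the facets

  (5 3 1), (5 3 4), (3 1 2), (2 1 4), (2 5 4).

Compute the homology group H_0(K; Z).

Take the total order 1 < 2 < 3 < 4 < 5 on the vertex set. Then K (dimension 2) consists of the simplices:

  0-simplices (5): [1], [2], [3], [4], [5]
  1-simplices (10): [1,2], [1,3], [1,4], [1,5], [2,3], [2,4], [2,5], [3,4], [3,5], [4,5]
  2-simplices (5): [1,2,3], [1,2,4], [1,3,5], [2,4,5], [3,4,5]

giving chain groups C_0 ≅ Z^5, C_1 ≅ Z^10, C_2 ≅ Z^5.

Boundary ∂_1: C_1 → C_0 maps an edge to its endpoints' difference, ∂[p,q] = q − p. For instance
  ∂[1,3] = [3] − [1].
As a 5×10 matrix over Z this has rank 4, with invariant factors (1,1,1,1).

∂_2: C_2 → C_1 sends each 2-simplex [p,q,r] to [q,r] − [p,r] + [p,q]. For instance
  ∂[1,2,4] = [2,4] − [1,4] + [1,2],
  ∂[1,3,5] = [3,5] − [1,5] + [1,3].
The 10×5 boundary matrix has rank 5 and Smith normal form diag(1,1,1,1,1).

From H_k ≅ ker(∂_k) / im(∂_{k+1}) we obtain:

  H_0: rank C_0 − rank ∂_1 = 5 − 4 = 1, and the invariant factors of ∂_1 are all 1, so H_0 ≅ Z.

(K is a triangulation of the Möbius band.)

H_0 ≅ Z.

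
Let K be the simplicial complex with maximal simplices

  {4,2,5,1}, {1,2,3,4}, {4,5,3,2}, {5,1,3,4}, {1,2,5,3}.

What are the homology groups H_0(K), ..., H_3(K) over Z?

Fix the vertex order 1 < 2 < 3 < 4 < 5 and write every simplex with vertices in increasing order. Then dim K = 3 and the simplices of K are:

  0-simplices (5): [1], [2], [3], [4], [5]
  1-simplices (10): [1,2], [1,3], [1,4], [1,5], [2,3], [2,4], [2,5], [3,4], [3,5], [4,5]
  2-simplices (10): [1,2,3], [1,2,4], [1,2,5], [1,3,4], [1,3,5], [1,4,5], [2,3,4], [2,3,5], [2,4,5], [3,4,5]
  3-simplices (5): [1,2,3,4], [1,2,3,5], [1,2,4,5], [1,3,4,5], [2,3,4,5]

so the chain groups are C_0 ≅ Z^5, C_1 ≅ Z^10, C_2 ≅ Z^10, C_3 ≅ Z^5.

Boundary ∂_1: C_1 → C_0 is given by ∂[p,q] = [q] − [p].
As a 5×10 matrix over Z this has rank 4, with invariant factors (1,1,1,1).

Boundary ∂_2: C_2 → C_1 acts by ∂[p,q,r] = [q,r] − [p,r] + [p,q]. For instance
  ∂[2,3,5] = [3,5] − [2,5] + [2,3],
  ∂[2,3,4] = [3,4] − [2,4] + [2,3].
This gives a 10×10 integer matrix of rank 6; reducing to Smith normal form yields diagonal entries (1,1,1,1,1,1).

Boundary ∂_3: C_3 → C_2 sends each 3-simplex σ to the alternating sum Σ_i (−1)^i (σ with its i-th vertex removed). For instance
  ∂[1,2,3,5] = [2,3,5] − [1,3,5] + [1,2,5] − [1,2,3],
  ∂[1,3,4,5] = [3,4,5] − [1,4,5] + [1,3,5] − [1,3,4].
This gives a 10×5 integer matrix of rank 4; reducing to Smith normal form yields diagonal entries (1,1,1,1).

Now H_k = ker ∂_k / im ∂_{k+1}, so:

  H_0: rank C_0 − rank ∂_1 = 5 − 4 = 1, and the invariant factors of ∂_1 are all 1, so H_0 ≅ Z.
  H_1: rank ker ∂_1 − rank ∂_2 = (10 − 4) − 6 = 0, and the invariant factors of ∂_2 are all 1, so H_1 ≅ 0.
  H_2: rank ker ∂_2 − rank ∂_3 = (10 − 6) − 4 = 0, and the invariant factors of ∂_3 are all 1, so H_2 ≅ 0.
  H_3: rank ker ∂_3 − rank ∂_4 = (5 − 4) − 0 = 1, and there is no ∂_4, so H_3 ≅ Z.

(K is a triangulation of the 3-sphere S^3.)

H_0 ≅ Z,  H_1 = 0,  H_2 = 0,  H_3 ≅ Z.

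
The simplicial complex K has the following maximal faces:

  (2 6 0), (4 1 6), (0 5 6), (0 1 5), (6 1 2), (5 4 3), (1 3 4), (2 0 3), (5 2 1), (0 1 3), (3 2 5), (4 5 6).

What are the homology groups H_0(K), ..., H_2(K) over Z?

H_0 ≅ Z,  H_1 ≅ Z/2,  H_2 = 0.

Take the total order 0 < 1 < 2 < 3 < 4 < 5 < 6 on the vertex set. Then K (dimension 2) consists of the simplices:

  0-simplices (7): [0], [1], [2], [3], [4], [5], [6]
  1-simplices (18): [0,1], [0,2], [0,3], [0,5], [0,6], [1,2], [1,3], [1,4], [1,5], [1,6], [2,3], [2,5], [2,6], [3,4], [3,5], [4,5], [4,6], [5,6]
  2-simplices (12): [0,1,3], [0,1,5], [0,2,3], [0,2,6], [0,5,6], [1,2,5], [1,2,6], [1,3,4], [1,4,6], [2,3,5], [3,4,5], [4,5,6]

Hence C_0 ≅ Z^7, C_1 ≅ Z^18, C_2 ≅ Z^12.

The boundary map ∂_1: C_1 → C_0 maps an edge to its endpoints' difference, ∂[p,q] = q − p. For instance
  ∂[4,6] = [6] − [4].
This gives a 7×18 integer matrix of rank 6; reducing to Smith normal form yields diagonal entries (1,1,1,1,1,1).

The boundary map ∂_2: C_2 → C_1 sends each 2-simplex [p,q,r] to [q,r] − [p,r] + [p,q]. For instance
  ∂[2,3,5] = [3,5] − [2,5] + [2,3],
  ∂[0,1,3] = [1,3] − [0,3] + [0,1].
This gives a 18×12 integer matrix of rank 12; reducing to Smith normal form yields diagonal entries (1,1,1,1,1,1,1,1,1,1,1,2).

From H_k ≅ ker(∂_k) / im(∂_{k+1}) we obtain:

  H_0: rank C_0 − rank ∂_1 = 7 − 6 = 1, and the invariant factors of ∂_1 are all 1, so H_0 = Z.
  H_1: rank ker ∂_1 − rank ∂_2 = (18 − 6) − 12 = 0, and ∂_2 has invariant factor 2 > 1, so H_1 = Z/2.
  H_2: rank ker ∂_2 − rank ∂_3 = (12 − 12) − 0 = 0, and there is no ∂_3, so H_2 = 0.

As a check, the Euler characteristic is 7 − 18 + 12 = 1, which agrees with 1 − 0 + 0 = 1.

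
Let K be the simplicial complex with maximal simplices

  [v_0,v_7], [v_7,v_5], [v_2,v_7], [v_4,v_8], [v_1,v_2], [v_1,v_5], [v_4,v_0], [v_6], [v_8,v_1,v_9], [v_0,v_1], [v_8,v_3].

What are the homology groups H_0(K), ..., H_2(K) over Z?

H_0 ≅ Z^2,  H_1 ≅ Z^3,  H_2 = 0.

Fix the vertex order v_0 < v_1 < v_2 < v_3 < v_4 < v_5 < v_6 < v_7 < v_8 < v_9 and write every simplex with vertices in increasing order. Then dim K = 2 and the simplices of K are:

  0-simplices (10): [v_0], [v_1], [v_2], [v_3], [v_4], [v_5], [v_6], [v_7], [v_8], [v_9]
  1-simplices (12): [v_0,v_1], [v_0,v_4], [v_0,v_7], [v_1,v_2], [v_1,v_5], [v_1,v_8], [v_1,v_9], [v_2,v_7], [v_3,v_8], [v_4,v_8], [v_5,v_7], [v_8,v_9]
  2-simplices (1): [v_1,v_8,v_9]

so the chain groups are C_0 ≅ Z^10, C_1 ≅ Z^12, C_2 ≅ Z^1.

Boundary ∂_1: C_1 → C_0 maps an edge to its endpoints' difference, ∂[p,q] = q − p.
The resulting 10×12 matrix has rank 8, and its Smith normal form has invariant factors (1,1,1,1,1,1,1,1).

The boundary map ∂_2: C_2 → C_1 sends each 2-simplex [p,q,r] to [q,r] − [p,r] + [p,q]. For instance
  ∂[v_1,v_8,v_9] = [v_8,v_9] − [v_1,v_9] + [v_1,v_8].
The 12×1 boundary matrix has rank 1 and Smith normal form diag(1).

Computing H_k = (kernel of ∂_k) / (image of ∂_{k+1}):

  H_0: rank C_0 − rank ∂_1 = 10 − 8 = 2, and the invariant factors of ∂_1 are all 1, so H_0 ≅ Z^2.
  H_1: rank ker ∂_1 − rank ∂_2 = (12 − 8) − 1 = 3, and the invariant factors of ∂_2 are all 1, so H_1 ≅ Z^3.
  H_2: rank ker ∂_2 − rank ∂_3 = (1 − 1) − 0 = 0, and there is no ∂_3, so H_2 ≅ 0.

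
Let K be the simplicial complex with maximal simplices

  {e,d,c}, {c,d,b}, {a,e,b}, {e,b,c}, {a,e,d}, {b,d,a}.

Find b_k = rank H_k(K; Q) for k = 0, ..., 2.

b_0 = 1, b_1 = 0, b_2 = 1.

Fix the vertex order a < b < c < d < e and write every simplex with vertices in increasing order. Then dim K = 2 and the simplices of K are:

  0-simplices (5): a, b, c, d, e
  1-simplices (9): ab, ad, ae, bc, bd, be, cd, ce, de
  2-simplices (6): abd, abe, ade, bcd, bce, cde

giving chain groups C_0 ≅ Z^5, C_1 ≅ Z^9, C_2 ≅ Z^6.

Boundary ∂_1: C_1 → C_0 maps an edge to its endpoints' difference, ∂[p,q] = q − p. For instance
  ∂ce = e − c.
The resulting 5×9 matrix has rank 4, and its Smith normal form has invariant factors (1,1,1,1).

Boundary ∂_2: C_2 → C_1 acts by ∂[p,q,r] = [q,r] − [p,r] + [p,q]. For instance
  ∂abd = bd − ad + ab,
  ∂abe = be − ae + ab.
This gives a 9×6 integer matrix of rank 5; reducing to Smith normal form yields diagonal entries (1,1,1,1,1).

Now H_k = ker ∂_k / im ∂_{k+1}, so:

  H_0: rank C_0 − rank ∂_1 = 5 − 4 = 1, and the invariant factors of ∂_1 are all 1, so H_0 = Z.
  H_1: rank ker ∂_1 − rank ∂_2 = (9 − 4) − 5 = 0, and the invariant factors of ∂_2 are all 1, so H_1 = 0.
  H_2: rank ker ∂_2 − rank ∂_3 = (6 − 5) − 0 = 1, and there is no ∂_3, so H_2 = Z.

(K is a triangulation of the 2-sphere S^2.)

Hence the Betti numbers are b_0 = 1, b_1 = 0, b_2 = 1.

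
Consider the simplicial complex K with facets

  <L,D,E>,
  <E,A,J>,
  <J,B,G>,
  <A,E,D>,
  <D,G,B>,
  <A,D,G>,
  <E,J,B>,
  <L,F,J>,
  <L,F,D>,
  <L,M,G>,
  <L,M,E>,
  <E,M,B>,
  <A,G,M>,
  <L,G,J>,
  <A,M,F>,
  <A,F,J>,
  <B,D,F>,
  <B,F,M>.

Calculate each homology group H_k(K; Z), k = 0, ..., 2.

We work with the vertex ordering A < B < D < E < F < G < J < L < M. The simplices of K, each written with vertices in increasing order, are:

  0-simplices (9): A, B, D, E, F, G, J, L, M
  1-simplices (27): AD, AE, AF, AG, AJ, AM, BD, BE, BF, BG, BJ, BM, DE, DF, DG, DL, EJ, EL, EM, FJ, FL, FM, GJ, GL, GM, JL, LM
  2-simplices (18): ADE, ADG, AEJ, AFJ, AFM, AGM, BDF, BDG, BEJ, BEM, BFM, BGJ, DEL, DFL, ELM, FJL, GJL, GLM

giving chain groups C_0 ≅ Z^9, C_1 ≅ Z^27, C_2 ≅ Z^18.

Boundary ∂_1: C_1 → C_0 sends each edge [p,q] (with p < q) to q − p.
This gives a 9×27 integer matrix of rank 8; reducing to Smith normal form yields diagonal entries (1,1,1,1,1,1,1,1).

The boundary map ∂_2: C_2 → C_1 sends each 2-simplex [p,q,r] to [q,r] − [p,r] + [p,q]. For instance
  ∂ADG = DG − AG + AD,
  ∂BDF = DF − BF + BD.
The 27×18 boundary matrix has rank 17 and Smith normal form diag(1,1,1,1,1,1,1,1,1,1,1,1,1,1,1,1,1).

Computing H_k = (kernel of ∂_k) / (image of ∂_{k+1}):

  H_0: rank C_0 − rank ∂_1 = 9 − 8 = 1, and the invariant factors of ∂_1 are all 1, so H_0 ≅ Z.
  H_1: rank ker ∂_1 − rank ∂_2 = (27 − 8) − 17 = 2, and the invariant factors of ∂_2 are all 1, so H_1 ≅ Z^2.
  H_2: rank ker ∂_2 − rank ∂_3 = (18 − 17) − 0 = 1, and there is no ∂_3, so H_2 ≅ Z.

As a check, the Euler characteristic is 9 − 27 + 18 = 0, which agrees with 1 − 2 + 1 = 0.

H_0 = Z,  H_1 = Z^2,  H_2 = Z.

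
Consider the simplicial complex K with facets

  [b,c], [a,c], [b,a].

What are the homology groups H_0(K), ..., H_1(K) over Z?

We work with the vertex ordering a < b < c. The simplices of K, each written with vertices in increasing order, are:

  0-simplices (3): a, b, c
  1-simplices (3): ab, ac, bc

Hence C_0 ≅ Z^3, C_1 ≅ Z^3.

Boundary ∂_1: C_1 → C_0 sends each edge [p,q] (with p < q) to q − p. For instance
  ∂bc = c − b.
The resulting 3×3 matrix has rank 2, and its Smith normal form has invariant factors (1,1).

Now H_k = ker ∂_k / im ∂_{k+1}, so:

  H_0: rank C_0 − rank ∂_1 = 3 − 2 = 1, and the invariant factors of ∂_1 are all 1, so H_0 ≅ Z.
  H_1: rank ker ∂_1 − rank ∂_2 = (3 − 2) − 0 = 1, and there is no ∂_2, so H_1 ≅ Z.

H_0 = Z,  H_1 = Z.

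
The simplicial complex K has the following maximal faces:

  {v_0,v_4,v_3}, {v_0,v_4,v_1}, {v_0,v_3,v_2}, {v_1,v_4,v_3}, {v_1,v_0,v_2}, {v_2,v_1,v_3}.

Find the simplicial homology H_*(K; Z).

Order the vertices as v_0 < v_1 < v_2 < v_3 < v_4. Listing each simplex with vertices in this order, K has dimension 2 with simplices:

  0-simplices (5): [v_0], [v_1], [v_2], [v_3], [v_4]
  1-simplices (9): [v_0,v_1], [v_0,v_2], [v_0,v_3], [v_0,v_4], [v_1,v_2], [v_1,v_3], [v_1,v_4], [v_2,v_3], [v_3,v_4]
  2-simplices (6): [v_0,v_1,v_2], [v_0,v_1,v_4], [v_0,v_2,v_3], [v_0,v_3,v_4], [v_1,v_2,v_3], [v_1,v_3,v_4]

Hence C_0 ≅ Z^5, C_1 ≅ Z^9, C_2 ≅ Z^6.

∂_1: C_1 → C_0 maps an edge to its endpoints' difference, ∂[p,q] = q − p.
As a 5×9 matrix over Z this has rank 4, with invariant factors (1,1,1,1).

The boundary map ∂_2: C_2 → C_1 acts by ∂[p,q,r] = [q,r] − [p,r] + [p,q]. For instance
  ∂[v_1,v_2,v_3] = [v_2,v_3] − [v_1,v_3] + [v_1,v_2],
  ∂[v_0,v_1,v_2] = [v_1,v_2] − [v_0,v_2] + [v_0,v_1].
This gives a 9×6 integer matrix of rank 5; reducing to Smith normal form yields diagonal entries (1,1,1,1,1).

Computing H_k = (kernel of ∂_k) / (image of ∂_{k+1}):

  H_0: rank C_0 − rank ∂_1 = 5 − 4 = 1, and the invariant factors of ∂_1 are all 1, so H_0 ≅ Z.
  H_1: rank ker ∂_1 − rank ∂_2 = (9 − 4) − 5 = 0, and the invariant factors of ∂_2 are all 1, so H_1 ≅ 0.
  H_2: rank ker ∂_2 − rank ∂_3 = (6 − 5) − 0 = 1, and there is no ∂_3, so H_2 ≅ Z.

H_0 ≅ Z,  H_1 = 0,  H_2 ≅ Z.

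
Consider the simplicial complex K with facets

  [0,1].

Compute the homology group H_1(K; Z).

H_1 = 0.

Order the vertices as 0 < 1. Listing each simplex with vertices in this order, K has dimension 1 with simplices:

  0-simplices (2): [0], [1]
  1-simplices (1): [0,1]

Hence C_0 ≅ Z^2, C_1 ≅ Z^1.

Boundary ∂_1: C_1 → C_0 maps an edge to its endpoints' difference, ∂[p,q] = q − p. For instance
  ∂[0,1] = [1] − [0].
The 2×1 boundary matrix has rank 1 and Smith normal form diag(1).

Now H_k = ker ∂_k / im ∂_{k+1}, so:

  H_1: rank ker ∂_1 − rank ∂_2 = (1 − 1) − 0 = 0, and there is no ∂_2, so H_1 = 0.

(K is a triangulation of the 1-simplex.)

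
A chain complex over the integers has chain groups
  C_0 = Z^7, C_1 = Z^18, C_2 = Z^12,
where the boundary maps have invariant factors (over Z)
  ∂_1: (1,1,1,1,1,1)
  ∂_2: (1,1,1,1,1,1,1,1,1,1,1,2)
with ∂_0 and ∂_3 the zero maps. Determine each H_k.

H_0 ≅ Z,  H_1 ≅ Z/2Z,  H_2 = 0.

H_0: b_0 = 7 − 0 − 6 = 1; torsion from ∂_1 factors > 1: none. So H_0 ≅ Z.
H_1: b_1 = 18 − 6 − 12 = 0; torsion from ∂_2 factors > 1: [2]. So H_1 ≅ Z/2Z.
H_2: b_2 = 12 − 12 − 0 = 0; torsion from ∂_3 factors > 1: none. So H_2 ≅ 0.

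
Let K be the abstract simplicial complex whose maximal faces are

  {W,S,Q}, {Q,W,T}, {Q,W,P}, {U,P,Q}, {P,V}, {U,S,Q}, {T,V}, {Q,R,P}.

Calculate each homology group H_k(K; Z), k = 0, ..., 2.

Order the vertices as P < Q < R < S < T < U < V < W. Listing each simplex with vertices in this order, K has dimension 2 with simplices:

  0-simplices (8): P, Q, R, S, T, U, V, W
  1-simplices (14): PQ, PR, PU, PV, PW, QR, QS, QT, QU, QW, SU, SW, TV, TW
  2-simplices (6): PQR, PQU, PQW, QSU, QSW, QTW

Hence C_0 ≅ Z^8, C_1 ≅ Z^14, C_2 ≅ Z^6.

∂_1: C_1 → C_0 is given by ∂[p,q] = [q] − [p]. For instance
  ∂QR = R − Q.
The resulting 8×14 matrix has rank 7, and its Smith normal form has invariant factors (1,1,1,1,1,1,1).

Boundary ∂_2: C_2 → C_1 acts by ∂[p,q,r] = [q,r] − [p,r] + [p,q]. For instance
  ∂QTW = TW − QW + QT,
  ∂PQR = QR − PR + PQ.
As a 14×6 matrix over Z this has rank 6, with invariant factors (1,1,1,1,1,1).

Now H_k = ker ∂_k / im ∂_{k+1}, so:

  H_0: rank C_0 − rank ∂_1 = 8 − 7 = 1, and the invariant factors of ∂_1 are all 1, so H_0 ≅ Z.
  H_1: rank ker ∂_1 − rank ∂_2 = (14 − 7) − 6 = 1, and the invariant factors of ∂_2 are all 1, so H_1 ≅ Z.
  H_2: rank ker ∂_2 − rank ∂_3 = (6 − 6) − 0 = 0, and there is no ∂_3, so H_2 ≅ 0.

H_0 ≅ Z,  H_1 ≅ Z,  H_2 = 0.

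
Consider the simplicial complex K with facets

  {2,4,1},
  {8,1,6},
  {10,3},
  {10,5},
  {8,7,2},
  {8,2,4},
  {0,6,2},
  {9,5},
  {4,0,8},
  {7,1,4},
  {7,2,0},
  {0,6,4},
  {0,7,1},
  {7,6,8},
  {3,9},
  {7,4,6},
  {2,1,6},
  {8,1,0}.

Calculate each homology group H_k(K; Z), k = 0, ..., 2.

H_0 ≅ Z^2,  H_1 ≅ Z^3,  H_2 ≅ Z.

Take the total order 0 < 1 < 2 < 3 < 4 < 5 < 6 < 7 < 8 < 9 < 10 on the vertex set. Then K (dimension 2) consists of the simplices:

  0-simplices (11): [0], [1], [2], [3], [4], [5], [6], [7], [8], [9], [10]
  1-simplices (25): (25 of them)
  2-simplices (14): [0,1,7], [0,1,8], [0,2,6], [0,2,7], [0,4,6], [0,4,8], [1,2,4], [1,2,6], [1,4,7], [1,6,8], [2,4,8], [2,7,8], [4,6,7], [6,7,8]

Hence C_0 ≅ Z^11, C_1 ≅ Z^25, C_2 ≅ Z^14.

∂_1: C_1 → C_0 sends each edge [p,q] (with p < q) to q − p. For instance
  ∂[2,4] = [4] − [2].
The 11×25 boundary matrix has rank 9 and Smith normal form diag(1,1,1,1,1,1,1,1,1).

∂_2: C_2 → C_1 maps a triangle to the signed sum of its edges. For instance
  ∂[0,2,6] = [2,6] − [0,6] + [0,2],
  ∂[4,6,7] = [6,7] − [4,7] + [4,6].
This gives a 25×14 integer matrix of rank 13; reducing to Smith normal form yields diagonal entries (1,1,1,1,1,1,1,1,1,1,1,1,1).

Computing H_k = (kernel of ∂_k) / (image of ∂_{k+1}):

  H_0: rank C_0 − rank ∂_1 = 11 − 9 = 2, and the invariant factors of ∂_1 are all 1, so H_0 ≅ Z^2.
  H_1: rank ker ∂_1 − rank ∂_2 = (25 − 9) − 13 = 3, and the invariant factors of ∂_2 are all 1, so H_1 ≅ Z^3.
  H_2: rank ker ∂_2 − rank ∂_3 = (14 − 13) − 0 = 1, and there is no ∂_3, so H_2 ≅ Z.

(K is a triangulation of the disjoint union of the circle S^1 and the torus T^2.)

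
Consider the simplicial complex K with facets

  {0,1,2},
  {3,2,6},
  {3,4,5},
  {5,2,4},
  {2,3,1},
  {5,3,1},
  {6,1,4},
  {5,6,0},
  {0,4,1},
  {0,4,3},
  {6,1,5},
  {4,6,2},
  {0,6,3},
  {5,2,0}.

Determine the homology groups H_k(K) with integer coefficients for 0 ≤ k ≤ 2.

We work with the vertex ordering 0 < 1 < 2 < 3 < 4 < 5 < 6. The simplices of K, each written with vertices in increasing order, are:

  0-simplices (7): [0], [1], [2], [3], [4], [5], [6]
  1-simplices (21): [0,1], [0,2], [0,3], [0,4], [0,5], [0,6], [1,2], [1,3], [1,4], [1,5], [1,6], [2,3], [2,4], [2,5], [2,6], [3,4], [3,5], [3,6], [4,5], [4,6], [5,6]
  2-simplices (14): [0,1,2], [0,1,4], [0,2,5], [0,3,4], [0,3,6], [0,5,6], [1,2,3], [1,3,5], [1,4,6], [1,5,6], [2,3,6], [2,4,5], [2,4,6], [3,4,5]

so the chain groups are C_0 ≅ Z^7, C_1 ≅ Z^21, C_2 ≅ Z^14.

∂_1: C_1 → C_0 maps an edge to its endpoints' difference, ∂[p,q] = q − p. For instance
  ∂[0,6] = [6] − [0].
This gives a 7×21 integer matrix of rank 6; reducing to Smith normal form yields diagonal entries (1,1,1,1,1,1).

∂_2: C_2 → C_1 sends each 2-simplex [p,q,r] to [q,r] − [p,r] + [p,q]. For instance
  ∂[0,1,4] = [1,4] − [0,4] + [0,1],
  ∂[1,4,6] = [4,6] − [1,6] + [1,4].
As a 21×14 matrix over Z this has rank 13, with invariant factors (1,1,1,1,1,1,1,1,1,1,1,1,1).

Now H_k = ker ∂_k / im ∂_{k+1}, so:

  H_0: rank C_0 − rank ∂_1 = 7 − 6 = 1, and the invariant factors of ∂_1 are all 1, so H_0 ≅ Z.
  H_1: rank ker ∂_1 − rank ∂_2 = (21 − 6) − 13 = 2, and the invariant factors of ∂_2 are all 1, so H_1 ≅ Z^2.
  H_2: rank ker ∂_2 − rank ∂_3 = (14 − 13) − 0 = 1, and there is no ∂_3, so H_2 ≅ Z.

As a check, the Euler characteristic is 7 − 21 + 14 = 0, which agrees with 1 − 2 + 1 = 0.

H_0 ≅ Z,  H_1 ≅ Z^2,  H_2 ≅ Z.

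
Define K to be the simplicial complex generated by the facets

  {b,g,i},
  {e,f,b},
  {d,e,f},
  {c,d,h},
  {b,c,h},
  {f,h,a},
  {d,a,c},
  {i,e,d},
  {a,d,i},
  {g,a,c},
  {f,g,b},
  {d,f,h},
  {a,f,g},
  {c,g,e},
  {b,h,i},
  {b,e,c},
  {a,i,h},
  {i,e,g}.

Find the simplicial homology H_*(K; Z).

K has 9 vertices, 27 edges, 18 triangles.
rank ∂_0 = 0, rank ∂_1 = 8 ⇒ b_0 = 9 − 0 − 8 = 1; all invariant factors of ∂_1 are 1 so no torsion. So H_0 = Z.
rank ∂_1 = 8, rank ∂_2 = 18 ⇒ b_1 = 27 − 8 − 18 = 1; ∂_2 has invariant factor(s) [2] giving torsion. So H_1 = Z ⊕ Z/2.
rank ∂_2 = 18, rank ∂_3 = 0 ⇒ b_2 = 18 − 18 − 0 = 0. So H_2 = 0.

H_0 = Z,  H_1 = Z ⊕ Z/2,  H_2 = 0.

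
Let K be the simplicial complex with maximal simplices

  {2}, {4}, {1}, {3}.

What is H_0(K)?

H_0 = Z^4.

Fix the vertex order 1 < 2 < 3 < 4 and write every simplex with vertices in increasing order. Then dim K = 0 and the simplices of K are:

  0-simplices (4): [1], [2], [3], [4]

so the chain groups are C_0 ≅ Z^4.

Reading off H_k = ker ∂_k / im ∂_{k+1}:

  H_0: rank C_0 − rank ∂_1 = 4 − 0 = 4, and there is no ∂_1, so H_0 ≅ Z^4.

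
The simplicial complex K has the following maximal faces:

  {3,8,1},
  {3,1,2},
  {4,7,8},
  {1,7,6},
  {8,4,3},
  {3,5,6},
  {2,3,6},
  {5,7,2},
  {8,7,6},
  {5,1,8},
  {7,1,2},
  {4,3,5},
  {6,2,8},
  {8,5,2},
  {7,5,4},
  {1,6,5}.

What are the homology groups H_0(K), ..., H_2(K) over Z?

K has 8 vertices, 24 edges, 16 triangles.
rank ∂_0 = 0, rank ∂_1 = 7 ⇒ b_0 = 8 − 0 − 7 = 1; all invariant factors of ∂_1 are 1 so no torsion. So H_0 ≅ Z.
rank ∂_1 = 7, rank ∂_2 = 15 ⇒ b_1 = 24 − 7 − 15 = 2; all invariant factors of ∂_2 are 1 so no torsion. So H_1 ≅ Z^2.
rank ∂_2 = 15, rank ∂_3 = 0 ⇒ b_2 = 16 − 15 − 0 = 1. So H_2 ≅ Z.

H_0 ≅ Z,  H_1 ≅ Z^2,  H_2 ≅ Z.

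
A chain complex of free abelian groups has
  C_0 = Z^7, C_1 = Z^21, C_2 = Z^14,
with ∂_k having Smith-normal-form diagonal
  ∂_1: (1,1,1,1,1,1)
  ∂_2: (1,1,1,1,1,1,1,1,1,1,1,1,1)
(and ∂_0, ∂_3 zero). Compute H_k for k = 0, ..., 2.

H_0 ≅ Z,  H_1 ≅ Z^2,  H_2 ≅ Z.

H_0: b_0 = 7 − 0 − 6 = 1; torsion from ∂_1 factors > 1: none. So H_0 ≅ Z.
H_1: b_1 = 21 − 6 − 13 = 2; torsion from ∂_2 factors > 1: none. So H_1 ≅ Z^2.
H_2: b_2 = 14 − 13 − 0 = 1; torsion from ∂_3 factors > 1: none. So H_2 ≅ Z.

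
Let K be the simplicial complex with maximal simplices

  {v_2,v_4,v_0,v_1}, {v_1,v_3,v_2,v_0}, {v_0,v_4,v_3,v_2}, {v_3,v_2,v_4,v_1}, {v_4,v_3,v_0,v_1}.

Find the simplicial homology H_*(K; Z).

Take the total order v_0 < v_1 < v_2 < v_3 < v_4 on the vertex set. Then K (dimension 3) consists of the simplices:

  0-simplices (5): [v_0], [v_1], [v_2], [v_3], [v_4]
  1-simplices (10): [v_0,v_1], [v_0,v_2], [v_0,v_3], [v_0,v_4], [v_1,v_2], [v_1,v_3], [v_1,v_4], [v_2,v_3], [v_2,v_4], [v_3,v_4]
  2-simplices (10): [v_0,v_1,v_2], [v_0,v_1,v_3], [v_0,v_1,v_4], [v_0,v_2,v_3], [v_0,v_2,v_4], [v_0,v_3,v_4], [v_1,v_2,v_3], [v_1,v_2,v_4], [v_1,v_3,v_4], [v_2,v_3,v_4]
  3-simplices (5): [v_0,v_1,v_2,v_3], [v_0,v_1,v_2,v_4], [v_0,v_1,v_3,v_4], [v_0,v_2,v_3,v_4], [v_1,v_2,v_3,v_4]

so the chain groups are C_0 ≅ Z^5, C_1 ≅ Z^10, C_2 ≅ Z^10, C_3 ≅ Z^5.

Boundary ∂_1: C_1 → C_0 is given by ∂[p,q] = [q] − [p].
The 5×10 boundary matrix has rank 4 and Smith normal form diag(1,1,1,1).

Boundary ∂_2: C_2 → C_1 acts by ∂[p,q,r] = [q,r] − [p,r] + [p,q]. For instance
  ∂[v_0,v_1,v_3] = [v_1,v_3] − [v_0,v_3] + [v_0,v_1],
  ∂[v_0,v_1,v_4] = [v_1,v_4] − [v_0,v_4] + [v_0,v_1].
The 10×10 boundary matrix has rank 6 and Smith normal form diag(1,1,1,1,1,1).

∂_3: C_3 → C_2 sends each 3-simplex σ to the alternating sum Σ_i (−1)^i (σ with its i-th vertex removed). For instance
  ∂[v_0,v_1,v_2,v_4] = [v_1,v_2,v_4] − [v_0,v_2,v_4] + [v_0,v_1,v_4] − [v_0,v_1,v_2],
  ∂[v_0,v_1,v_3,v_4] = [v_1,v_3,v_4] − [v_0,v_3,v_4] + [v_0,v_1,v_4] − [v_0,v_1,v_3].
The 10×5 boundary matrix has rank 4 and Smith normal form diag(1,1,1,1).

Reading off H_k = ker ∂_k / im ∂_{k+1}:

  H_0: rank C_0 − rank ∂_1 = 5 − 4 = 1, and the invariant factors of ∂_1 are all 1, so H_0 = Z.
  H_1: rank ker ∂_1 − rank ∂_2 = (10 − 4) − 6 = 0, and the invariant factors of ∂_2 are all 1, so H_1 = 0.
  H_2: rank ker ∂_2 − rank ∂_3 = (10 − 6) − 4 = 0, and the invariant factors of ∂_3 are all 1, so H_2 = 0.
  H_3: rank ker ∂_3 − rank ∂_4 = (5 − 4) − 0 = 1, and there is no ∂_4, so H_3 = Z.

As a check, the Euler characteristic is 5 − 10 + 10 − 5 = 0, which agrees with 1 − 0 + 0 − 1 = 0.

H_0 ≅ Z,  H_1 = 0,  H_2 = 0,  H_3 ≅ Z.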